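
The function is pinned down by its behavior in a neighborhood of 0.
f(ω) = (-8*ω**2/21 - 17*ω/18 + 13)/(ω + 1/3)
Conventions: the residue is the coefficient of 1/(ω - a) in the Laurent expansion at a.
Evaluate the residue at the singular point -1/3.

The residue is 5017/378.

At the order-1 pole -1/3 set g(ω) = (ω - (-1/3))*f(ω) = -8*ω**2/21 - 17*ω/18 + 13.
Simple pole: residue = g(a) at a = -1/3, which is 5017/378.


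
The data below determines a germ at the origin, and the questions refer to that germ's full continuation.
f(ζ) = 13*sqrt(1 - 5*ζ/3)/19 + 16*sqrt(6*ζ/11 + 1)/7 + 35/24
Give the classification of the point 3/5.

The term (13/19)*sqrt(1 - ζ/(3/5)) has argument 1 - 3/5/(3/5) = 0 at 3/5: a square-root (algebraic, two-sheeted) branch point; the remaining terms are analytic or single-valued there.

The point is an algebraic (square-root) branch point.


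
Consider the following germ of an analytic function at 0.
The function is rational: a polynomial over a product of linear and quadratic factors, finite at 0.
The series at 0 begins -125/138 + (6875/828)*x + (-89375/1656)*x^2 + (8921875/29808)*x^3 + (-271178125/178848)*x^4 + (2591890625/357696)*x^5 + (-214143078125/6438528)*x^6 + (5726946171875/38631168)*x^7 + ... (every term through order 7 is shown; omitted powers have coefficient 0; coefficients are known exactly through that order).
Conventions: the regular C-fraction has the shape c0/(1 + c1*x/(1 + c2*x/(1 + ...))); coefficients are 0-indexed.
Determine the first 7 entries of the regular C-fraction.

Taylor coefficients (read off): a_0 = -125/138, a_1 = 6875/828, a_2 = -89375/1656, a_3 = 8921875/29808, a_4 = -271178125/178848, a_5 = 2591890625/357696, a_6 = -214143078125/6438528.
c0 = a_0 = -125/138. Peel one level at a time: if S = 1 + c*x/S' with S'(0) = 1, then c is the x-coefficient of S and S' = c*x/(S - 1).
S_1 = c0/f = 1 + (55/6)*x + (220/9)*x^2 + ...; c1 = 55/6.
S_2 = c1*x/(S_1 - 1) = 1 + (-8/3)*x + (614/99)*x^2 + ...; c2 = -8/3.
S_3 = c2*x/(S_2 - 1) = 1 + (307/132)*x + (2205/1936)*x^2 + ...; c3 = 307/132.
S_4 = c3*x/(S_3 - 1) = 1 + (-6615/13508)*x + (1407525/2073478)*x^2 + ...; c4 = -6615/13508.
S_5 = c4*x/(S_4 - 1) = 1 + (3830/2763)*x + (-2420/3969)*x^2 + ...; c5 = 3830/2763.
S_6 = c5*x/(S_5 - 1) = 1 + (74294/168903)*x + ...; c6 = 74294/168903.

The regular C-fraction coefficients are [-125/138, 55/6, -8/3, 307/132, -6615/13508, 3830/2763, 74294/168903].


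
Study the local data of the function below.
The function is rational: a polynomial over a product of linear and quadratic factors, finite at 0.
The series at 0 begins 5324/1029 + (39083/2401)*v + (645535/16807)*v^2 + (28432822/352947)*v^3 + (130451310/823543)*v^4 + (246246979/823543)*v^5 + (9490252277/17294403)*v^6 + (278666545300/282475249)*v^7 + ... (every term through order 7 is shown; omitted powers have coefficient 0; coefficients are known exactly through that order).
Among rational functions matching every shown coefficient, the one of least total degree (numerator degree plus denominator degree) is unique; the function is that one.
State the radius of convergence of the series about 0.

The radius of convergence is 7/11.

No rational of total degree below 4 reproduces all 8 coefficients; solving the [1/3] Pade equations on them gives f(v) = (23*v/11 - 4/3)/(v - 7/11)**3, whose expansion matches every shown term.
Denominator factor (v - 7/11)^3: pole of order 3 at 7/11, modulus 7/11.
The radius of convergence is the smallest modulus among the singular points: 7/11.


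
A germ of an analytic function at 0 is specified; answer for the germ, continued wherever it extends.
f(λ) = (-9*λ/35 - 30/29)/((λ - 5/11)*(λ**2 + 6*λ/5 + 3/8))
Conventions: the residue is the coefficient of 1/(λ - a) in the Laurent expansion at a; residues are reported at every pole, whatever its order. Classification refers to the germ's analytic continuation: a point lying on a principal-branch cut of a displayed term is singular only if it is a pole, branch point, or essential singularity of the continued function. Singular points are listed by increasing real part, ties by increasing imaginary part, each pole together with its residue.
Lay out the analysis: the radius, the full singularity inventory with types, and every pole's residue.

Radius of convergence at 0: 5/11.
At (-3/5) - ((1/20)*sqrt(6))*i: a pole of order 1; residue (113124/221473) + ((10439/7637)*sqrt(6))*i.
At (-3/5) + ((1/20)*sqrt(6))*i: a pole of order 1; residue (113124/221473) - ((10439/7637)*sqrt(6))*i.
At 5/11: a pole of order 1; residue -226248/221473.

Denominator factor (λ - 5/11): pole of order 1 at 5/11, modulus 5/11.
Denominator factor (λ**2 + 6*λ/5 + 3/8): discriminant -3/50, complex-conjugate roots (-3/5) + ((1/20)*sqrt(6))*i and (-3/5) - ((1/20)*sqrt(6))*i; poles of order 1, moduli (1/4)*sqrt(6) and (1/4)*sqrt(6).
The radius of convergence is the smallest modulus among the singular points: 5/11.
The factor λ**2 + 6*λ/5 + 3/8 splits as (λ - a)(λ - a') with a = (-3/5) - ((1/20)*sqrt(6))*i, a' = (-3/5) + ((1/20)*sqrt(6))*i. At the order-1 pole a set g(λ) = (λ - a)*f(λ) = [(-9*λ/35 - 30/29)/(λ - 5/11)] / (λ - a').
Simple pole: residue = g(a) at a = (-3/5) - ((1/20)*sqrt(6))*i, which is (113124/221473) + ((10439/7637)*sqrt(6))*i.
The factor λ**2 + 6*λ/5 + 3/8 splits as (λ - a)(λ - a') with a = (-3/5) + ((1/20)*sqrt(6))*i, a' = (-3/5) - ((1/20)*sqrt(6))*i. At the order-1 pole a set g(λ) = (λ - a)*f(λ) = [(-9*λ/35 - 30/29)/(λ - 5/11)] / (λ - a').
Simple pole: residue = g(a) at a = (-3/5) + ((1/20)*sqrt(6))*i, which is (113124/221473) - ((10439/7637)*sqrt(6))*i.
At the order-1 pole 5/11 set g(λ) = (λ - (5/11))*f(λ) = (-9*λ/35 - 30/29)/(λ**2 + 6*λ/5 + 3/8).
Simple pole: residue = g(a) at a = 5/11, which is -226248/221473.
List the singular points by increasing real part (a conjugate pair: the negative imaginary part first).


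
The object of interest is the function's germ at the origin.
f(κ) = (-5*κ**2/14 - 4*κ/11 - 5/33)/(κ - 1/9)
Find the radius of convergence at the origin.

The radius of convergence is 1/9.

Denominator factor (κ - 1/9): pole of order 1 at 1/9, modulus 1/9.
The radius of convergence is the smallest modulus among the singular points: 1/9.


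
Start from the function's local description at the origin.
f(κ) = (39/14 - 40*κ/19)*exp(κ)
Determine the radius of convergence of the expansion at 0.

The factor exp(κ) is entire and contributes no finite singular point.
The polynomial part has no poles.
No finite singular points: the Taylor series at 0 converges everywhere.

The radius of convergence is infinite.


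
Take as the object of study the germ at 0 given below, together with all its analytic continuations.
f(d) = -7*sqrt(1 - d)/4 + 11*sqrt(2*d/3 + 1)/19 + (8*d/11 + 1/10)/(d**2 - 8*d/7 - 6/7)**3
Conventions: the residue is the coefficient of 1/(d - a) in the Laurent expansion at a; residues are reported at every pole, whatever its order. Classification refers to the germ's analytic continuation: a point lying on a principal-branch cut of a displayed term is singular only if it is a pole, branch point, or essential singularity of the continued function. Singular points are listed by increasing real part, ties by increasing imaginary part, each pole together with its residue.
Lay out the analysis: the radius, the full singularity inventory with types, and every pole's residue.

Radius of convergence at 0: -4/7 + (1/7)*sqrt(58).
At -3/2: an algebraic (square-root) branch point.
At 4/7 - (1/7)*sqrt(58): a pole of order 3; residue -(2859591/343397120)*sqrt(58).
At 1: an algebraic (square-root) branch point.
At 4/7 + (1/7)*sqrt(58): a pole of order 3; residue (2859591/343397120)*sqrt(58).

Denominator factor (d**2 - 8*d/7 - 6/7)^3: discriminant 232/49, real irrational roots 4/7 + (1/7)*sqrt(58) and 4/7 - (1/7)*sqrt(58); poles of order 3, moduli 4/7 + (1/7)*sqrt(58) and -4/7 + (1/7)*sqrt(58).
Branch term (11/19)*sqrt(1 - d/(-3/2)): its argument vanishes at d = -3/2, a square-root branch point, modulus 3/2.
Branch term (-7/4)*sqrt(1 - d/(1)): its argument vanishes at d = 1, a square-root branch point, modulus 1.
The radius of convergence is the smallest modulus among the singular points: -4/7 + (1/7)*sqrt(58).
The branch terms are analytic at 4/7 - (1/7)*sqrt(58) and contribute nothing to the residue; only the rational part matters.
The factor d**2 - 8*d/7 - 6/7 splits as (d - a)(d - a') with a = 4/7 - (1/7)*sqrt(58), a' = 4/7 + (1/7)*sqrt(58). At the order-3 pole a set g(d) = (d - a)^3*(rational part) = [8*d/11 + 1/10] / (d - a')^3.
Order-3 pole: residue = g''(a)/2; g''(4/7 - (1/7)*sqrt(58)) = -(2859591/171698560)*sqrt(58), so the residue is -(2859591/343397120)*sqrt(58).
The branch terms are analytic at 4/7 + (1/7)*sqrt(58) and contribute nothing to the residue; only the rational part matters.
The factor d**2 - 8*d/7 - 6/7 splits as (d - a)(d - a') with a = 4/7 + (1/7)*sqrt(58), a' = 4/7 - (1/7)*sqrt(58). At the order-3 pole a set g(d) = (d - a)^3*(rational part) = [8*d/11 + 1/10] / (d - a')^3.
Order-3 pole: residue = g''(a)/2; g''(4/7 + (1/7)*sqrt(58)) = (2859591/171698560)*sqrt(58), so the residue is (2859591/343397120)*sqrt(58).
List the singular points by increasing real part (a conjugate pair: the negative imaginary part first).


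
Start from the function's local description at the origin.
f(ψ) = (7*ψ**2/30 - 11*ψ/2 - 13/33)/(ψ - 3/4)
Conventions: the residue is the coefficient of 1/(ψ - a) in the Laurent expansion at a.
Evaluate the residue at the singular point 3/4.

At the order-1 pole 3/4 set g(ψ) = (ψ - (3/4))*f(ψ) = 7*ψ**2/30 - 11*ψ/2 - 13/33.
Simple pole: residue = g(a) at a = 3/4, which is -23167/5280.

The residue is -23167/5280.


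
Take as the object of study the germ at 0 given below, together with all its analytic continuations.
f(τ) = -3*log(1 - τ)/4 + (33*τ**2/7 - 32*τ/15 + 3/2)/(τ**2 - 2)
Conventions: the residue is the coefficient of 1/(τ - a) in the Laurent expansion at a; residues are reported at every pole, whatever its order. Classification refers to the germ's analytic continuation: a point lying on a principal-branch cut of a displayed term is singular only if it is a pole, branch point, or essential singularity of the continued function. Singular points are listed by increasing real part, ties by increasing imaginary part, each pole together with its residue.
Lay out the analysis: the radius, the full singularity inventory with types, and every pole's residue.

Denominator factor (τ**2 - 2): discriminant 8, real irrational roots sqrt(2) and -sqrt(2); poles of order 1, moduli sqrt(2) and sqrt(2).
Branch term (-3/4)*log(1 - τ/(1)): its argument vanishes at τ = 1, a logarithmic branch point, modulus 1.
The radius of convergence is the smallest modulus among the singular points: 1.
The branch term is analytic at -sqrt(2) and contributes nothing to the residue; only the rational part matters.
The factor τ**2 - 2 splits as (τ - a)(τ - a') with a = -sqrt(2), a' = sqrt(2). At the order-1 pole a set g(τ) = (τ - a)*(rational part) = [33*τ**2/7 - 32*τ/15 + 3/2] / (τ - a').
Simple pole: residue = g(a) at a = -sqrt(2), which is -16/15 - (153/56)*sqrt(2).
The branch term is analytic at sqrt(2) and contributes nothing to the residue; only the rational part matters.
The factor τ**2 - 2 splits as (τ - a)(τ - a') with a = sqrt(2), a' = -sqrt(2). At the order-1 pole a set g(τ) = (τ - a)*(rational part) = [33*τ**2/7 - 32*τ/15 + 3/2] / (τ - a').
Simple pole: residue = g(a) at a = sqrt(2), which is -16/15 + (153/56)*sqrt(2).
List the singular points by increasing real part (a conjugate pair: the negative imaginary part first).

Radius of convergence at 0: 1.
At -sqrt(2): a pole of order 1; residue -16/15 - (153/56)*sqrt(2).
At 1: a logarithmic branch point.
At sqrt(2): a pole of order 1; residue -16/15 + (153/56)*sqrt(2).


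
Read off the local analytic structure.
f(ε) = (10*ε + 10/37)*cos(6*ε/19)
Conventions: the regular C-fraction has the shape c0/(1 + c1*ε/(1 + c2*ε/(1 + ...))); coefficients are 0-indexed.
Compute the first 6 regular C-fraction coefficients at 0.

The regular C-fraction coefficients are [10/37, -37, 494227/13357, -18/13357, -555/494227, -18285844/494227].

Taylor coefficients (expand at 0): a_0 = 10/37, a_1 = 10, a_2 = -180/13357, a_3 = -180/361, a_4 = 540/4821877, a_5 = 540/130321.
c0 = a_0 = 10/37. Peel one level at a time: if S = 1 + c*ε/S' with S'(0) = 1, then c is the ε-coefficient of S and S' = c*ε/(S - 1).
S_1 = c0/f = 1 + (-37)*ε + (494227/361)*ε^2 + ...; c1 = -37.
S_2 = c1*ε/(S_1 - 1) = 1 + (494227/13357)*ε + (8896086/178409449)*ε^2 + ...; c2 = 494227/13357.
S_3 = c2*ε/(S_2 - 1) = 1 + (-18/13357)*ε + (-270/178415947)*ε^2 + ...; c3 = -18/13357.
S_4 = c3*ε/(S_3 - 1) = 1 + (-555/494227)*ε + (-10148643420/244260327529)*ε^2 + ...; c4 = -555/494227.
S_5 = c4*ε/(S_4 - 1) = 1 + (-18285844/494227)*ε + ...; c5 = -18285844/494227.


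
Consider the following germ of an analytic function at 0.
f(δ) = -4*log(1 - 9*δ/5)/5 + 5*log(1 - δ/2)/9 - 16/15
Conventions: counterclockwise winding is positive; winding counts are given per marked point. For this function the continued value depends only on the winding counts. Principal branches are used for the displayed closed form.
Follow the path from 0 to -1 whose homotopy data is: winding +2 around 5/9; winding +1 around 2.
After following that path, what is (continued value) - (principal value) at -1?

The rational part is single-valued and drops out of the difference; each branch term changes only by its own monodromy.
(5/9)*log(1 - δ/(2)): each positive loop around 2 adds 2*pi*i to the log, so winding +1 contributes (5/9)*(1)*2*pi*i = (10/9)*pi*i.
(-4/5)*log(1 - δ/(5/9)): each positive loop around 5/9 adds 2*pi*i to the log, so winding +2 contributes (-4/5)*(2)*2*pi*i = -(16/5)*pi*i.
Summing the contributions at δ = -1 gives -(94/45)*pi*i.

Continued minus principal equals -(94/45)*pi*i.


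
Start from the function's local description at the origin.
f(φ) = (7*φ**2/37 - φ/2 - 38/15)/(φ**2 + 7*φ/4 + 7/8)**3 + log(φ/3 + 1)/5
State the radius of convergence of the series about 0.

Denominator factor (φ**2 + 7*φ/4 + 7/8)^3: discriminant -7/16, complex-conjugate roots (-7/8) + ((1/8)*sqrt(7))*i and (-7/8) - ((1/8)*sqrt(7))*i; poles of order 3, moduli (1/4)*sqrt(14) and (1/4)*sqrt(14).
Branch term (1/5)*log(1 - φ/(-3)): its argument vanishes at φ = -3, a logarithmic branch point, modulus 3.
The radius of convergence is the smallest modulus among the singular points: (1/4)*sqrt(14).

The radius of convergence is (1/4)*sqrt(14).


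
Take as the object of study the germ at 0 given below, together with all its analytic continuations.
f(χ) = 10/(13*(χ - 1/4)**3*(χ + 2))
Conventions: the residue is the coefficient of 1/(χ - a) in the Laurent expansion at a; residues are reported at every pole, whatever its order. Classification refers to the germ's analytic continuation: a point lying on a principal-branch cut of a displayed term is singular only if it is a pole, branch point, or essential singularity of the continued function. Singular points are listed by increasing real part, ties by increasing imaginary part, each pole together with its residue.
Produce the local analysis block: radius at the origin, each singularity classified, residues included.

Radius of convergence at 0: 1/4.
At -2: a pole of order 1; residue -640/9477.
At 1/4: a pole of order 3; residue 640/9477.

Denominator factor (χ - 1/4)^3: pole of order 3 at 1/4, modulus 1/4.
Denominator factor (χ + 2): pole of order 1 at -2, modulus 2.
The radius of convergence is the smallest modulus among the singular points: 1/4.
At the order-1 pole -2 set g(χ) = (χ - (-2))*f(χ) = 10/(13*(χ - 1/4)**3).
Simple pole: residue = g(a) at a = -2, which is -640/9477.
At the order-3 pole 1/4 set g(χ) = (χ - (1/4))^3*f(χ) = 10/(13*(χ + 2)).
Order-3 pole: residue = g''(a)/2; g''(1/4) = 1280/9477, so the residue is 640/9477.
List the singular points by increasing real part (a conjugate pair: the negative imaginary part first).


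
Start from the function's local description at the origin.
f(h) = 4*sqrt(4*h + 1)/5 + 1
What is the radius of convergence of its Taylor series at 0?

The radius of convergence is 1/4.

Branch term (4/5)*sqrt(1 - h/(-1/4)): its argument vanishes at h = -1/4, a square-root branch point, modulus 1/4.
The radius of convergence is the smallest modulus among the singular points: 1/4.


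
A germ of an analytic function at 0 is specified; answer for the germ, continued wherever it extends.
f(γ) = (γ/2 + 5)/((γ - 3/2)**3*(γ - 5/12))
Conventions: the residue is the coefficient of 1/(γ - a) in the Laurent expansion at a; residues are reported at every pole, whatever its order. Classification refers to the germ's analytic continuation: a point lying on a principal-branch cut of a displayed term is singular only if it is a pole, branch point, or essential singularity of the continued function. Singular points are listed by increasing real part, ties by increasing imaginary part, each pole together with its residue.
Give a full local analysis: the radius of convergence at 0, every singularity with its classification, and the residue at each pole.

Radius of convergence at 0: 5/12.
At 5/12: a pole of order 1; residue -9000/2197.
At 3/2: a pole of order 3; residue 9000/2197.

Denominator factor (γ - 5/12): pole of order 1 at 5/12, modulus 5/12.
Denominator factor (γ - 3/2)^3: pole of order 3 at 3/2, modulus 3/2.
The radius of convergence is the smallest modulus among the singular points: 5/12.
At the order-1 pole 5/12 set g(γ) = (γ - (5/12))*f(γ) = (γ/2 + 5)/(γ - 3/2)**3.
Simple pole: residue = g(a) at a = 5/12, which is -9000/2197.
At the order-3 pole 3/2 set g(γ) = (γ - (3/2))^3*f(γ) = (γ/2 + 5)/(γ - 5/12).
Order-3 pole: residue = g''(a)/2; g''(3/2) = 18000/2197, so the residue is 9000/2197.
List the singular points by increasing real part (a conjugate pair: the negative imaginary part first).


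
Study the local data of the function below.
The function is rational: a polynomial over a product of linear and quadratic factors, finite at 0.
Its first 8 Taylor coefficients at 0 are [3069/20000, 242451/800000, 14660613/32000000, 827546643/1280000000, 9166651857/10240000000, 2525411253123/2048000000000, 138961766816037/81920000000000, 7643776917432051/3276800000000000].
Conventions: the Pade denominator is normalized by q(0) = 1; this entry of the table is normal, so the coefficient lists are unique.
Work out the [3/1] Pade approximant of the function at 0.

The Pade approximant has numerator coefficients [3069/20000, 2442865689/26964700000, 20772676881/539294000000, 2050776387/168529375000]; denominator coefficients [1, -2986853/2157176].

Taylor coefficients needed (read off): a_0 = 3069/20000, a_1 = 242451/800000, a_2 = 14660613/32000000, a_3 = 827546643/1280000000, a_4 = 9166651857/10240000000.
Write the denominator as Q(θ) = 1 + q1*θ. Requiring Q*f - P = O(θ^5) with deg P <= 3 kills the coefficients of θ^4..θ^4 in Q*f:
  θ^4: a_4 + q1*a_3 = 0, i.e. 9166651857/10240000000 + (827546643/1280000000)*q1 = 0.
Solving this linear system: q1 = -2986853/2157176.
The numerator is Q*f truncated at degree 3: P0 = a_0 = 3069/20000; P1 = a_1 + q1*a_0 = 2442865689/26964700000; P2 = a_2 + q1*a_1 = 20772676881/539294000000; P3 = a_3 + q1*a_2 = 2050776387/168529375000.


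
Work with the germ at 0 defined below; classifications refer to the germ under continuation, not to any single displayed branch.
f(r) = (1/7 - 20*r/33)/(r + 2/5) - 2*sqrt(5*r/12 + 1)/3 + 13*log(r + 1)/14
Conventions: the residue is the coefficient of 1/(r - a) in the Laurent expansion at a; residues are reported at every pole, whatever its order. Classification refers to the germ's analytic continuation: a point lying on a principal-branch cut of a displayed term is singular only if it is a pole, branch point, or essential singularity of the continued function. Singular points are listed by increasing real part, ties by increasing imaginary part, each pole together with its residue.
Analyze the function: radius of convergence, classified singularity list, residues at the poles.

Radius of convergence at 0: 2/5.
At -12/5: an algebraic (square-root) branch point.
At -1: a logarithmic branch point.
At -2/5: a pole of order 1; residue 89/231.

Denominator factor (r + 2/5): pole of order 1 at -2/5, modulus 2/5.
Branch term (-2/3)*sqrt(1 - r/(-12/5)): its argument vanishes at r = -12/5, a square-root branch point, modulus 12/5.
Branch term (13/14)*log(1 - r/(-1)): its argument vanishes at r = -1, a logarithmic branch point, modulus 1.
The radius of convergence is the smallest modulus among the singular points: 2/5.
The branch terms are analytic at -2/5 and contribute nothing to the residue; only the rational part matters.
At the order-1 pole -2/5 set g(r) = (r - (-2/5))*(rational part) = 1/7 - 20*r/33.
Simple pole: residue = g(a) at a = -2/5, which is 89/231.
List the singular points by increasing real part (a conjugate pair: the negative imaginary part first).


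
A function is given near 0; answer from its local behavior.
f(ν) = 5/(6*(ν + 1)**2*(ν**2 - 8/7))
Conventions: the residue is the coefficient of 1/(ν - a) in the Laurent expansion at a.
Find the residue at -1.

At the order-2 pole -1 set g(ν) = (ν - (-1))^2*f(ν) = 5/(6*(ν**2 - 8/7)).
Order-2 pole: residue = g'(a); g'(-1) = 245/3, so the residue is 245/3.

The residue is 245/3.


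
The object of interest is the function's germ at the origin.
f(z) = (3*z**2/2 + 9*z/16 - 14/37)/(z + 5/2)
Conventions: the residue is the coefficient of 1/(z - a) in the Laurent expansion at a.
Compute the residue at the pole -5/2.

The residue is 8987/1184.

At the order-1 pole -5/2 set g(z) = (z - (-5/2))*f(z) = 3*z**2/2 + 9*z/16 - 14/37.
Simple pole: residue = g(a) at a = -5/2, which is 8987/1184.


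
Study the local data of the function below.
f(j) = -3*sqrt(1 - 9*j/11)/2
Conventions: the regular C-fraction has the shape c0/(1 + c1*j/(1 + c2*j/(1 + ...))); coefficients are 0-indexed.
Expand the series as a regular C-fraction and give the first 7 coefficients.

Taylor coefficients (expand at 0): a_0 = -3/2, a_1 = 27/44, a_2 = 243/1936, a_3 = 2187/42592, a_4 = 98415/3748096, a_5 = 1240029/82458112, a_6 = 33480783/3628156928.
c0 = a_0 = -3/2. Peel one level at a time: if S = 1 + c*j/S' with S'(0) = 1, then c is the j-coefficient of S and S' = c*j/(S - 1).
S_1 = c0/f = 1 + (9/22)*j + (243/968)*j^2 + ...; c1 = 9/22.
S_2 = c1*j/(S_1 - 1) = 1 + (-27/44)*j + (-81/1936)*j^2 + ...; c2 = -27/44.
S_3 = c2*j/(S_2 - 1) = 1 + (-3/44)*j + (-45/1936)*j^2 + ...; c3 = -3/44.
S_4 = c3*j/(S_3 - 1) = 1 + (-15/44)*j + (-81/1936)*j^2 + ...; c4 = -15/44.
S_5 = c4*j/(S_4 - 1) = 1 + (-27/220)*j + (-1701/48400)*j^2 + ...; c5 = -27/220.
S_6 = c5*j/(S_5 - 1) = 1 + (-63/220)*j + ...; c6 = -63/220.

The regular C-fraction coefficients are [-3/2, 9/22, -27/44, -3/44, -15/44, -27/220, -63/220].


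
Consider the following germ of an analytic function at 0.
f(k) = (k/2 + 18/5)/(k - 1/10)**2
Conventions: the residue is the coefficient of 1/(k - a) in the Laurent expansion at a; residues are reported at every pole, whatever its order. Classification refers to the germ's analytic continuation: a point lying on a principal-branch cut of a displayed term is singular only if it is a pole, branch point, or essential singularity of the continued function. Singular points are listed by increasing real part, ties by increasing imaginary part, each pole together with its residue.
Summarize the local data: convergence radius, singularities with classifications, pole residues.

Radius of convergence at 0: 1/10.
At 1/10: a pole of order 2; residue 1/2.

Denominator factor (k - 1/10)^2: pole of order 2 at 1/10, modulus 1/10.
The radius of convergence is the smallest modulus among the singular points: 1/10.
At the order-2 pole 1/10 set g(k) = (k - (1/10))^2*f(k) = k/2 + 18/5.
Order-2 pole: residue = g'(a); g'(1/10) = 1/2, so the residue is 1/2.


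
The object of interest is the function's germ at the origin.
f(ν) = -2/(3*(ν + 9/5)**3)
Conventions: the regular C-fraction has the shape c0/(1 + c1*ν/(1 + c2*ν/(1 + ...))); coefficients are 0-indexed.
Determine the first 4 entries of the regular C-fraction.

The regular C-fraction coefficients are [-250/2187, 5/3, -5/9, 10/27].

Taylor coefficients (expand at 0): a_0 = -250/2187, a_1 = 1250/6561, a_2 = -12500/59049, a_3 = 312500/1594323.
c0 = a_0 = -250/2187. Peel one level at a time: if S = 1 + c*ν/S' with S'(0) = 1, then c is the ν-coefficient of S and S' = c*ν/(S - 1).
S_1 = c0/f = 1 + (5/3)*ν + (25/27)*ν^2 + ...; c1 = 5/3.
S_2 = c1*ν/(S_1 - 1) = 1 + (-5/9)*ν + (50/243)*ν^2 + ...; c2 = -5/9.
S_3 = c2*ν/(S_2 - 1) = 1 + (10/27)*ν + ...; c3 = 10/27.


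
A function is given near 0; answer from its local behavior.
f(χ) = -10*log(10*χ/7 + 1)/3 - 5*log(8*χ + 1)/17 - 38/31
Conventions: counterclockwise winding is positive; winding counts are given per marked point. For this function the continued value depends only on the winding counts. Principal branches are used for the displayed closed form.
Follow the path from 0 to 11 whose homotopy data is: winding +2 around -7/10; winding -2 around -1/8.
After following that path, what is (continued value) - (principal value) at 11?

Continued minus principal equals -(620/51)*pi*i.

The rational part is single-valued and drops out of the difference; each branch term changes only by its own monodromy.
(-10/3)*log(1 - χ/(-7/10)): each positive loop around -7/10 adds 2*pi*i to the log, so winding +2 contributes (-10/3)*(2)*2*pi*i = -(40/3)*pi*i.
(-5/17)*log(1 - χ/(-1/8)): each positive loop around -1/8 adds 2*pi*i to the log, so winding -2 contributes (-5/17)*(-2)*2*pi*i = (20/17)*pi*i.
Summing the contributions at χ = 11 gives -(620/51)*pi*i.


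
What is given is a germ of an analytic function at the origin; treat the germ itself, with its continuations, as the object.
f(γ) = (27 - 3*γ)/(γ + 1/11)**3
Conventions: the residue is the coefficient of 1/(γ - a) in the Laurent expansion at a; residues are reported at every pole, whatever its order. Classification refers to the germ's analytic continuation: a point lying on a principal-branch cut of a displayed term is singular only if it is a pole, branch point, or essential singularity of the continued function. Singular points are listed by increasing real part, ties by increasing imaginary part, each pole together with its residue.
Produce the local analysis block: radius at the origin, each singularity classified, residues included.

Denominator factor (γ + 1/11)^3: pole of order 3 at -1/11, modulus 1/11.
The radius of convergence is the smallest modulus among the singular points: 1/11.
At the order-3 pole -1/11 set g(γ) = (γ - (-1/11))^3*f(γ) = 27 - 3*γ.
Order-3 pole: residue = g''(a)/2; g''(-1/11) = 0, so the residue is 0.

Radius of convergence at 0: 1/11.
At -1/11: a pole of order 3; residue 0.


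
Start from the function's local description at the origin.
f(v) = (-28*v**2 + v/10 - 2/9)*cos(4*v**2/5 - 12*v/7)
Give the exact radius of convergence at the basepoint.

The radius of convergence is infinite.

The factor cos(4*v**2/5 - 12*v/7) is entire and contributes no finite singular point.
The polynomial part has no poles.
No finite singular points: the Taylor series at 0 converges everywhere.


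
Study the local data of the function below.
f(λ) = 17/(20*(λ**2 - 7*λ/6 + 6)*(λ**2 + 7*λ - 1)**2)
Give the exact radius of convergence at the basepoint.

Denominator factor (λ**2 + 7*λ - 1)^2: discriminant 53, real irrational roots -7/2 + (1/2)*sqrt(53) and -7/2 - (1/2)*sqrt(53); poles of order 2, moduli -7/2 + (1/2)*sqrt(53) and 7/2 + (1/2)*sqrt(53).
Denominator factor (λ**2 - 7*λ/6 + 6): discriminant -815/36, complex-conjugate roots (7/12) + ((1/12)*sqrt(815))*i and (7/12) - ((1/12)*sqrt(815))*i; poles of order 1, moduli sqrt(6) and sqrt(6).
The radius of convergence is the smallest modulus among the singular points: -7/2 + (1/2)*sqrt(53).

The radius of convergence is -7/2 + (1/2)*sqrt(53).


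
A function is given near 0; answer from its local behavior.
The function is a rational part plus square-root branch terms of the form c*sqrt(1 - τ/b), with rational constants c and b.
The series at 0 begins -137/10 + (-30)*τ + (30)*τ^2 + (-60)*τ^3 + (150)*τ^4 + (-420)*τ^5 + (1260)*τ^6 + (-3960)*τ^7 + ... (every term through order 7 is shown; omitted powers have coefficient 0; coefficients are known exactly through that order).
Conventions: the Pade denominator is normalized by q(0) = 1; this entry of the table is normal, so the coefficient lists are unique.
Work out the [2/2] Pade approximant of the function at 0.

Taylor coefficients needed (read off): a_0 = -137/10, a_1 = -30, a_2 = 30, a_3 = -60, a_4 = 150.
Write the denominator as Q(τ) = 1 + q1*τ + q2*τ^2. Requiring Q*f - P = O(τ^5) with deg P <= 2 kills the coefficients of τ^3..τ^4 in Q*f:
  τ^3: a_3 + q1*a_2 + q2*a_1 = 0, i.e. -60 + (30)*q1 + (-30)*q2 = 0.
  τ^4: a_4 + q1*a_3 + q2*a_2 = 0, i.e. 150 + (-60)*q1 + (30)*q2 = 0.
Solving this linear system: q1 = 3, q2 = 1.
The numerator is Q*f truncated at degree 2: P0 = a_0 = -137/10; P1 = a_1 + q1*a_0 = -711/10; P2 = a_2 + q1*a_1 + q2*a_0 = -737/10.

The Pade approximant has numerator coefficients [-137/10, -711/10, -737/10]; denominator coefficients [1, 3, 1].


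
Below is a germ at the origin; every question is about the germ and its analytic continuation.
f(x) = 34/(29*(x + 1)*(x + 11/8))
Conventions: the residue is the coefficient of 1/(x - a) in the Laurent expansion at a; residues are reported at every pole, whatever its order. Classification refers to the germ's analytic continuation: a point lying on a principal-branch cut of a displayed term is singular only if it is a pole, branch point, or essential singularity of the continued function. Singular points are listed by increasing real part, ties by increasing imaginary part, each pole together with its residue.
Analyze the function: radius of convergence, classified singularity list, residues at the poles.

Denominator factor (x + 11/8): pole of order 1 at -11/8, modulus 11/8.
Denominator factor (x + 1): pole of order 1 at -1, modulus 1.
The radius of convergence is the smallest modulus among the singular points: 1.
At the order-1 pole -11/8 set g(x) = (x - (-11/8))*f(x) = 34/(29*(x + 1)).
Simple pole: residue = g(a) at a = -11/8, which is -272/87.
At the order-1 pole -1 set g(x) = (x - (-1))*f(x) = 34/(29*(x + 11/8)).
Simple pole: residue = g(a) at a = -1, which is 272/87.
List the singular points by increasing real part (a conjugate pair: the negative imaginary part first).

Radius of convergence at 0: 1.
At -11/8: a pole of order 1; residue -272/87.
At -1: a pole of order 1; residue 272/87.


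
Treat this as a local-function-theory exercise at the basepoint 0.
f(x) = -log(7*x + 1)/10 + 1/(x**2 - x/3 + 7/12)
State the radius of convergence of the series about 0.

Denominator factor (x**2 - x/3 + 7/12): discriminant -20/9, complex-conjugate roots (1/6) + ((1/3)*sqrt(5))*i and (1/6) - ((1/3)*sqrt(5))*i; poles of order 1, moduli (1/6)*sqrt(21) and (1/6)*sqrt(21).
Branch term (-1/10)*log(1 - x/(-1/7)): its argument vanishes at x = -1/7, a logarithmic branch point, modulus 1/7.
The radius of convergence is the smallest modulus among the singular points: 1/7.

The radius of convergence is 1/7.


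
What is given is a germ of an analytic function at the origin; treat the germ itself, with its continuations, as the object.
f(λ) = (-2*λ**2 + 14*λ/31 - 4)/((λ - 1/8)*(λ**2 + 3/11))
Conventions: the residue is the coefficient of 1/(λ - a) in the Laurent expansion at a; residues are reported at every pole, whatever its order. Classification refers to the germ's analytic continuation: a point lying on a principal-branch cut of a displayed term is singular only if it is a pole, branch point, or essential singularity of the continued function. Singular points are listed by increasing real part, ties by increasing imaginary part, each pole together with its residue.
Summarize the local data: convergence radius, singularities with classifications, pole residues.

Denominator factor (λ - 1/8): pole of order 1 at 1/8, modulus 1/8.
Denominator factor (λ**2 + 3/11): discriminant -12/11, complex-conjugate roots ((1/11)*sqrt(33))*i and -((1/11)*sqrt(33))*i; poles of order 1, moduli (1/11)*sqrt(33) and (1/11)*sqrt(33).
The radius of convergence is the smallest modulus among the singular points: 1/8.
The factor λ**2 + 3/11 splits as (λ - a)(λ - a') with a = -((1/11)*sqrt(33))*i, a' = ((1/11)*sqrt(33))*i. At the order-1 pole a set g(λ) = (λ - a)*f(λ) = [(-2*λ**2 + 14*λ/31 - 4)/(λ - 1/8)] / (λ - a').
Simple pole: residue = g(a) at a = -((1/11)*sqrt(33))*i, which is (37080/6293) + ((6056/18879)*sqrt(33))*i.
The factor λ**2 + 3/11 splits as (λ - a)(λ - a') with a = ((1/11)*sqrt(33))*i, a' = -((1/11)*sqrt(33))*i. At the order-1 pole a set g(λ) = (λ - a)*f(λ) = [(-2*λ**2 + 14*λ/31 - 4)/(λ - 1/8)] / (λ - a').
Simple pole: residue = g(a) at a = ((1/11)*sqrt(33))*i, which is (37080/6293) - ((6056/18879)*sqrt(33))*i.
At the order-1 pole 1/8 set g(λ) = (λ - (1/8))*f(λ) = (-2*λ**2 + 14*λ/31 - 4)/(λ**2 + 3/11).
Simple pole: residue = g(a) at a = 1/8, which is -86746/6293.
List the singular points by increasing real part (a conjugate pair: the negative imaginary part first).

Radius of convergence at 0: 1/8.
At -((1/11)*sqrt(33))*i: a pole of order 1; residue (37080/6293) + ((6056/18879)*sqrt(33))*i.
At ((1/11)*sqrt(33))*i: a pole of order 1; residue (37080/6293) - ((6056/18879)*sqrt(33))*i.
At 1/8: a pole of order 1; residue -86746/6293.


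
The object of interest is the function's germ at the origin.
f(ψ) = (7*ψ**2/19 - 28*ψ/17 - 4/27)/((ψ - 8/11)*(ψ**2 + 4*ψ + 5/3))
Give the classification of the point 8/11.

The denominator factor ψ - 8/11 vanishes at 8/11 and appears to the power 1; the numerator there equals -1214732/1055241, nonzero, and no other factor vanishes.
Hence a pole whose order is the multiplicity, 1.

The point is a pole of order 1.


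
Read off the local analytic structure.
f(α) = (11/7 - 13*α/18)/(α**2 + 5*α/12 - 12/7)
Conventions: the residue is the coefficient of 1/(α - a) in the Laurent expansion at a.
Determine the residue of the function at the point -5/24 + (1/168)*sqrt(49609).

The factor α**2 + 5*α/12 - 12/7 splits as (α - a)(α - a') with a = -5/24 + (1/168)*sqrt(49609), a' = -5/24 - (1/168)*sqrt(49609). At the order-1 pole a set g(α) = (α - a)*f(α) = [11/7 - 13*α/18] / (α - a').
Simple pole: residue = g(a) at a = -5/24 + (1/168)*sqrt(49609), which is -13/36 + (5207/1785924)*sqrt(49609).

The residue is -13/36 + (5207/1785924)*sqrt(49609).


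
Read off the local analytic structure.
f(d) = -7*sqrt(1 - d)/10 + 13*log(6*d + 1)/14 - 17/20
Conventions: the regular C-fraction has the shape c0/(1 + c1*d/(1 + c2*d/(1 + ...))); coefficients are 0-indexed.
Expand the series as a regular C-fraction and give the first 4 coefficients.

The regular C-fraction coefficients are [-31/20, 829/217, -728477/719572, -8145650737/2415629732].

Taylor coefficients (expand at 0): a_0 = -31/20, a_1 = 829/140, a_2 = -9311/560, a_3 = 74929/1120.
c0 = a_0 = -31/20. Peel one level at a time: if S = 1 + c*d/S' with S'(0) = 1, then c is the d-coefficient of S and S' = c*d/(S - 1).
S_1 = c0/f = 1 + (829/217)*d + (728477/188356)*d^2 + ...; c1 = 829/217.
S_2 = c1*d/(S_1 - 1) = 1 + (-728477/719572)*d + (-37537561/10995856)*d^2 + ...; c2 = -728477/719572.
S_3 = c2*d/(S_2 - 1) = 1 + (-8145650737/2415629732)*d + ...; c3 = -8145650737/2415629732.


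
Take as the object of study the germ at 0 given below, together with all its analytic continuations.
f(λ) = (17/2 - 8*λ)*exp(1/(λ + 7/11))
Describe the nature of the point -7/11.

The point is an essential singularity.

The exponent 1/(λ - (-7/11)) has a pole at -7/11, so exp(1/(λ - (-7/11))) takes every nonzero value near it: an essential singularity (not a pole of any order).


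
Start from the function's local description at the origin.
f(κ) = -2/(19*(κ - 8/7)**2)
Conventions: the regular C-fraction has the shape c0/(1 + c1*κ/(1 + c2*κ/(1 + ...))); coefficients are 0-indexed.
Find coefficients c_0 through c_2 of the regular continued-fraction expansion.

The regular C-fraction coefficients are [-49/608, -7/4, 7/16].

Taylor coefficients (expand at 0): a_0 = -49/608, a_1 = -343/2432, a_2 = -7203/38912.
c0 = a_0 = -49/608. Peel one level at a time: if S = 1 + c*κ/S' with S'(0) = 1, then c is the κ-coefficient of S and S' = c*κ/(S - 1).
S_1 = c0/f = 1 + (-7/4)*κ + (49/64)*κ^2 + ...; c1 = -7/4.
S_2 = c1*κ/(S_1 - 1) = 1 + (7/16)*κ + ...; c2 = 7/16.


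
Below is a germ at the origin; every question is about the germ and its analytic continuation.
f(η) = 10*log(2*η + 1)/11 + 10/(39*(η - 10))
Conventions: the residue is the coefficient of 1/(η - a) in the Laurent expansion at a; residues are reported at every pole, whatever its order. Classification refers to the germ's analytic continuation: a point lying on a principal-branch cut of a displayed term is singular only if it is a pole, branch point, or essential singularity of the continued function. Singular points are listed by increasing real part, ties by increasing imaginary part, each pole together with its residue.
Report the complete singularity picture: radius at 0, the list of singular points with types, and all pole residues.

Radius of convergence at 0: 1/2.
At -1/2: a logarithmic branch point.
At 10: a pole of order 1; residue 10/39.

Denominator factor (η - 10): pole of order 1 at 10, modulus 10.
Branch term (10/11)*log(1 - η/(-1/2)): its argument vanishes at η = -1/2, a logarithmic branch point, modulus 1/2.
The radius of convergence is the smallest modulus among the singular points: 1/2.
The branch term is analytic at 10 and contributes nothing to the residue; only the rational part matters.
At the order-1 pole 10 set g(η) = (η - (10))*(rational part) = 10/39.
Simple pole: residue = g(a) at a = 10, which is 10/39.
List the singular points by increasing real part (a conjugate pair: the negative imaginary part first).


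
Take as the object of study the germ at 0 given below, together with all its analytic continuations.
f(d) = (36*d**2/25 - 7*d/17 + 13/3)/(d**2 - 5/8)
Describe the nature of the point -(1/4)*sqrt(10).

The point is a pole of order 1.

The denominator factor d**2 - 5/8 vanishes at -(1/4)*sqrt(10) and appears to the power 1; the numerator there equals 157/30 + (7/68)*sqrt(10), nonzero, and no other factor vanishes.
Hence a pole whose order is the multiplicity, 1.


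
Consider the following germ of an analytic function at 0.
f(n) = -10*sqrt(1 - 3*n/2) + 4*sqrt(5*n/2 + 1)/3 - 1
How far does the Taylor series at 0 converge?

Branch term (-10)*sqrt(1 - n/(2/3)): its argument vanishes at n = 2/3, a square-root branch point, modulus 2/3.
Branch term (4/3)*sqrt(1 - n/(-2/5)): its argument vanishes at n = -2/5, a square-root branch point, modulus 2/5.
The radius of convergence is the smallest modulus among the singular points: 2/5.

The radius of convergence is 2/5.


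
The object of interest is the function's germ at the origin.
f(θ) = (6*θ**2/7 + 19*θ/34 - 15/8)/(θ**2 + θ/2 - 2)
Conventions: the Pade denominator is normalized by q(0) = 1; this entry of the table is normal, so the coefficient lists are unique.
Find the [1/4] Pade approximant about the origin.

Taylor coefficients needed (expand at 0): a_0 = 15/16, a_1 = -49/1088, a_2 = 881/30464, a_3 = -1863/121856, a_4 = 305/28672, a_5 = -9719/1949696.
Write the denominator as Q(θ) = 1 + q1*θ + q2*θ^2 + q3*θ^3 + q4*θ^4. Requiring Q*f - P = O(θ^6) with deg P <= 1 kills the coefficients of θ^2..θ^5 in Q*f:
  θ^2: a_2 + q1*a_1 + q2*a_0 = 0, i.e. 881/30464 + (-49/1088)*q1 + (15/16)*q2 = 0.
  θ^3: a_3 + q1*a_2 + q2*a_1 + q3*a_0 = 0, i.e. -1863/121856 + (881/30464)*q1 + (-49/1088)*q2 + (15/16)*q3 = 0.
  θ^4: a_4 + q1*a_3 + q2*a_2 + q3*a_1 + q4*a_0 = 0, i.e. 305/28672 + (-1863/121856)*q1 + (881/30464)*q2 + (-49/1088)*q3 + (15/16)*q4 = 0.
  θ^5: a_5 + q1*a_4 + q2*a_3 + q3*a_2 + q4*a_1 = 0, i.e. -9719/1949696 + (305/28672)*q1 + (-1863/121856)*q2 + (881/30464)*q3 + (-49/1088)*q4 = 0.
Solving this linear system: q1 = 201572347/468059444, q2 = -8321269/819104027, q3 = 2076567/819104027, q4 = -22295772/5733728189.
The numerator is Q*f truncated at degree 1: P0 = a_0 = 15/16; P1 = a_1 + q1*a_0 = 5708402537/15914021096.

The Pade approximant has numerator coefficients [15/16, 5708402537/15914021096]; denominator coefficients [1, 201572347/468059444, -8321269/819104027, 2076567/819104027, -22295772/5733728189].
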